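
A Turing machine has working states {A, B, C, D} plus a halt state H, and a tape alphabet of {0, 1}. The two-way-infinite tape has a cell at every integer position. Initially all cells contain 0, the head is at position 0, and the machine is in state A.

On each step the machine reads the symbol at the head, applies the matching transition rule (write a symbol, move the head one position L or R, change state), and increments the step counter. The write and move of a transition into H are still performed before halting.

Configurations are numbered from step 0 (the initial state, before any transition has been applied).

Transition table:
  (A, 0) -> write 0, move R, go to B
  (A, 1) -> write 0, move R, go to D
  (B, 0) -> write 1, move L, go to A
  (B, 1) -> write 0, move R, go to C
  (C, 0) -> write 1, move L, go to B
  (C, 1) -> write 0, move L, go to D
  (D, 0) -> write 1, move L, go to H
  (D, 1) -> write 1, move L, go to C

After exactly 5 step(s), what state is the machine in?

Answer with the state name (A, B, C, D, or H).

Answer: B

Derivation:
Step 1: in state A at pos 0, read 0 -> (A,0)->write 0,move R,goto B. Now: state=B, head=1, tape[-1..2]=0000 (head:   ^)
Step 2: in state B at pos 1, read 0 -> (B,0)->write 1,move L,goto A. Now: state=A, head=0, tape[-1..2]=0010 (head:  ^)
Step 3: in state A at pos 0, read 0 -> (A,0)->write 0,move R,goto B. Now: state=B, head=1, tape[-1..2]=0010 (head:   ^)
Step 4: in state B at pos 1, read 1 -> (B,1)->write 0,move R,goto C. Now: state=C, head=2, tape[-1..3]=00000 (head:    ^)
Step 5: in state C at pos 2, read 0 -> (C,0)->write 1,move L,goto B. Now: state=B, head=1, tape[-1..3]=00010 (head:   ^)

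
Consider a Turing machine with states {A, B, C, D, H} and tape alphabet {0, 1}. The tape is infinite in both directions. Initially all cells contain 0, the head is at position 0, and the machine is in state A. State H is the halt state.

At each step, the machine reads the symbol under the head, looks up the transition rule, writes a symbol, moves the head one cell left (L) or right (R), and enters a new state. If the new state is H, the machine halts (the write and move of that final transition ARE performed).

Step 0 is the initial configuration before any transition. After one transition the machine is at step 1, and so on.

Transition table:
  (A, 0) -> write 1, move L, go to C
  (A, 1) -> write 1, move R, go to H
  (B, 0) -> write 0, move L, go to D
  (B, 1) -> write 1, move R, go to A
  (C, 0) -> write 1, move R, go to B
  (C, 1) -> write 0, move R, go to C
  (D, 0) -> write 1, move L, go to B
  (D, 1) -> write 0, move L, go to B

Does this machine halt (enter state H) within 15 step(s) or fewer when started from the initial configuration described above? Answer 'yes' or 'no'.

Step 1: in state A at pos 0, read 0 -> (A,0)->write 1,move L,goto C. Now: state=C, head=-1, tape[-2..1]=0010 (head:  ^)
Step 2: in state C at pos -1, read 0 -> (C,0)->write 1,move R,goto B. Now: state=B, head=0, tape[-2..1]=0110 (head:   ^)
Step 3: in state B at pos 0, read 1 -> (B,1)->write 1,move R,goto A. Now: state=A, head=1, tape[-2..2]=01100 (head:    ^)
Step 4: in state A at pos 1, read 0 -> (A,0)->write 1,move L,goto C. Now: state=C, head=0, tape[-2..2]=01110 (head:   ^)
Step 5: in state C at pos 0, read 1 -> (C,1)->write 0,move R,goto C. Now: state=C, head=1, tape[-2..2]=01010 (head:    ^)
Step 6: in state C at pos 1, read 1 -> (C,1)->write 0,move R,goto C. Now: state=C, head=2, tape[-2..3]=010000 (head:     ^)
Step 7: in state C at pos 2, read 0 -> (C,0)->write 1,move R,goto B. Now: state=B, head=3, tape[-2..4]=0100100 (head:      ^)
Step 8: in state B at pos 3, read 0 -> (B,0)->write 0,move L,goto D. Now: state=D, head=2, tape[-2..4]=0100100 (head:     ^)
Step 9: in state D at pos 2, read 1 -> (D,1)->write 0,move L,goto B. Now: state=B, head=1, tape[-2..4]=0100000 (head:    ^)
Step 10: in state B at pos 1, read 0 -> (B,0)->write 0,move L,goto D. Now: state=D, head=0, tape[-2..4]=0100000 (head:   ^)
Step 11: in state D at pos 0, read 0 -> (D,0)->write 1,move L,goto B. Now: state=B, head=-1, tape[-2..4]=0110000 (head:  ^)
Step 12: in state B at pos -1, read 1 -> (B,1)->write 1,move R,goto A. Now: state=A, head=0, tape[-2..4]=0110000 (head:   ^)
Step 13: in state A at pos 0, read 1 -> (A,1)->write 1,move R,goto H. Now: state=H, head=1, tape[-2..4]=0110000 (head:    ^)
State H reached at step 13; 13 <= 15 -> yes

Answer: yes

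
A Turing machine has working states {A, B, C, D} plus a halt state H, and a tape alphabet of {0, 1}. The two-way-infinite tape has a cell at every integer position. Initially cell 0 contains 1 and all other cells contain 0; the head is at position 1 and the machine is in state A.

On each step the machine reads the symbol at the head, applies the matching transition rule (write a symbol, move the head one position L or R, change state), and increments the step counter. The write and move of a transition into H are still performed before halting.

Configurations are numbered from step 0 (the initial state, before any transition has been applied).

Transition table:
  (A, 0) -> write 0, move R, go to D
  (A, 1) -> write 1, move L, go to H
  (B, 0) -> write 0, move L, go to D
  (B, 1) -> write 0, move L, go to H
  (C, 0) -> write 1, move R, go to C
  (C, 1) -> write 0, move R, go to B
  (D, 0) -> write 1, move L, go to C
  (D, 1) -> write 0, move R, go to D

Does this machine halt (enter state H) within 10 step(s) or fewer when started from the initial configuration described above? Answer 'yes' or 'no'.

Answer: yes

Derivation:
Step 1: in state A at pos 1, read 0 -> (A,0)->write 0,move R,goto D. Now: state=D, head=2, tape[-1..3]=01000 (head:    ^)
Step 2: in state D at pos 2, read 0 -> (D,0)->write 1,move L,goto C. Now: state=C, head=1, tape[-1..3]=01010 (head:   ^)
Step 3: in state C at pos 1, read 0 -> (C,0)->write 1,move R,goto C. Now: state=C, head=2, tape[-1..3]=01110 (head:    ^)
Step 4: in state C at pos 2, read 1 -> (C,1)->write 0,move R,goto B. Now: state=B, head=3, tape[-1..4]=011000 (head:     ^)
Step 5: in state B at pos 3, read 0 -> (B,0)->write 0,move L,goto D. Now: state=D, head=2, tape[-1..4]=011000 (head:    ^)
Step 6: in state D at pos 2, read 0 -> (D,0)->write 1,move L,goto C. Now: state=C, head=1, tape[-1..4]=011100 (head:   ^)
Step 7: in state C at pos 1, read 1 -> (C,1)->write 0,move R,goto B. Now: state=B, head=2, tape[-1..4]=010100 (head:    ^)
Step 8: in state B at pos 2, read 1 -> (B,1)->write 0,move L,goto H. Now: state=H, head=1, tape[-1..4]=010000 (head:   ^)
State H reached at step 8; 8 <= 10 -> yes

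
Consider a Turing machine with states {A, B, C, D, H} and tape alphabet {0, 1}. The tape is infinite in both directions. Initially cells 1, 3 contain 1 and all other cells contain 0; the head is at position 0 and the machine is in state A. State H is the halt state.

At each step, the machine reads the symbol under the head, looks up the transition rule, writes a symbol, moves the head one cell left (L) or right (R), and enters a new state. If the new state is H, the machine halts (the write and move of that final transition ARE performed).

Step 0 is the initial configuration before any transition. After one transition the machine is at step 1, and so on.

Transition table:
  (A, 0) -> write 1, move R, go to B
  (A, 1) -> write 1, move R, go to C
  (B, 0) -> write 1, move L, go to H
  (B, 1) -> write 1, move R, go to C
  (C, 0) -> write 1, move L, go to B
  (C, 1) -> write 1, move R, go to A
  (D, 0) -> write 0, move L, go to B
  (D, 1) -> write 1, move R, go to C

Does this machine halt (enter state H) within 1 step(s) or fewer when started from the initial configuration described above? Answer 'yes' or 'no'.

Answer: no

Derivation:
Step 1: in state A at pos 0, read 0 -> (A,0)->write 1,move R,goto B. Now: state=B, head=1, tape[-1..4]=011010 (head:   ^)
After 1 step(s): state = B (not H) -> not halted within 1 -> no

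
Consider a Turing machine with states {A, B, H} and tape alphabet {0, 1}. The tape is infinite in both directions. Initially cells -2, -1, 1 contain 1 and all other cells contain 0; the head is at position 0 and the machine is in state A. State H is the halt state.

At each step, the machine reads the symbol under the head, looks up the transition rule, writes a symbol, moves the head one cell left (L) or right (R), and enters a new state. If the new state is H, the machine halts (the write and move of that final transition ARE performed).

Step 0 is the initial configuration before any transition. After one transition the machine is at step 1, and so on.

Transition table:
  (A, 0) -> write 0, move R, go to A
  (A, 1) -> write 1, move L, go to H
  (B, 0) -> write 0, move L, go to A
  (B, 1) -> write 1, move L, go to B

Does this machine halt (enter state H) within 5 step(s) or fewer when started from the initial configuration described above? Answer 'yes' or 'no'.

Answer: yes

Derivation:
Step 1: in state A at pos 0, read 0 -> (A,0)->write 0,move R,goto A. Now: state=A, head=1, tape[-3..2]=011010 (head:     ^)
Step 2: in state A at pos 1, read 1 -> (A,1)->write 1,move L,goto H. Now: state=H, head=0, tape[-3..2]=011010 (head:    ^)
State H reached at step 2; 2 <= 5 -> yes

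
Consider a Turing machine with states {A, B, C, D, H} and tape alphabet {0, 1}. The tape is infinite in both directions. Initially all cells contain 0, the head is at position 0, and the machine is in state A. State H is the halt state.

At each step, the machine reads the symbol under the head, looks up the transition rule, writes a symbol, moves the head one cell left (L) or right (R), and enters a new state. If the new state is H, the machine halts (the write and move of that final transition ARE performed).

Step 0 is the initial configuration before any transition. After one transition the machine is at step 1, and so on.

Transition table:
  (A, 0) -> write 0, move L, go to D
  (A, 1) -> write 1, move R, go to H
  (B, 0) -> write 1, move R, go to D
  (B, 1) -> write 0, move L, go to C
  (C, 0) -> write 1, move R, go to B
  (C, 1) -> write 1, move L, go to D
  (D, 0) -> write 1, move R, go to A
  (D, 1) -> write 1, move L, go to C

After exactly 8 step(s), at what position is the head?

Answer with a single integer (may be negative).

Step 1: in state A at pos 0, read 0 -> (A,0)->write 0,move L,goto D. Now: state=D, head=-1, tape[-2..1]=0000 (head:  ^)
Step 2: in state D at pos -1, read 0 -> (D,0)->write 1,move R,goto A. Now: state=A, head=0, tape[-2..1]=0100 (head:   ^)
Step 3: in state A at pos 0, read 0 -> (A,0)->write 0,move L,goto D. Now: state=D, head=-1, tape[-2..1]=0100 (head:  ^)
Step 4: in state D at pos -1, read 1 -> (D,1)->write 1,move L,goto C. Now: state=C, head=-2, tape[-3..1]=00100 (head:  ^)
Step 5: in state C at pos -2, read 0 -> (C,0)->write 1,move R,goto B. Now: state=B, head=-1, tape[-3..1]=01100 (head:   ^)
Step 6: in state B at pos -1, read 1 -> (B,1)->write 0,move L,goto C. Now: state=C, head=-2, tape[-3..1]=01000 (head:  ^)
Step 7: in state C at pos -2, read 1 -> (C,1)->write 1,move L,goto D. Now: state=D, head=-3, tape[-4..1]=001000 (head:  ^)
Step 8: in state D at pos -3, read 0 -> (D,0)->write 1,move R,goto A. Now: state=A, head=-2, tape[-4..1]=011000 (head:   ^)

Answer: -2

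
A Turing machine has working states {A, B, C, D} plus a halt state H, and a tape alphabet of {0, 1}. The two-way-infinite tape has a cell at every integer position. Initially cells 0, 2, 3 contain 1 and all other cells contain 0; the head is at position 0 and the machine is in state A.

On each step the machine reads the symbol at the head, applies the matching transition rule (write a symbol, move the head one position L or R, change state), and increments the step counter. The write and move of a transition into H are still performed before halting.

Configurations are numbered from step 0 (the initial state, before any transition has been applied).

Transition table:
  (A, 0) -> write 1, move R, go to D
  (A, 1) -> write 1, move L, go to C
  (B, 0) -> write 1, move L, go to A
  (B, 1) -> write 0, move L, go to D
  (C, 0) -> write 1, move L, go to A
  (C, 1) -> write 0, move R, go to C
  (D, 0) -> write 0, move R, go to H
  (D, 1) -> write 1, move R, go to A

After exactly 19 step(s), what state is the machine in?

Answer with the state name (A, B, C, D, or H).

Answer: H

Derivation:
Step 1: in state A at pos 0, read 1 -> (A,1)->write 1,move L,goto C. Now: state=C, head=-1, tape[-2..4]=0010110 (head:  ^)
Step 2: in state C at pos -1, read 0 -> (C,0)->write 1,move L,goto A. Now: state=A, head=-2, tape[-3..4]=00110110 (head:  ^)
Step 3: in state A at pos -2, read 0 -> (A,0)->write 1,move R,goto D. Now: state=D, head=-1, tape[-3..4]=01110110 (head:   ^)
Step 4: in state D at pos -1, read 1 -> (D,1)->write 1,move R,goto A. Now: state=A, head=0, tape[-3..4]=01110110 (head:    ^)
Step 5: in state A at pos 0, read 1 -> (A,1)->write 1,move L,goto C. Now: state=C, head=-1, tape[-3..4]=01110110 (head:   ^)
Step 6: in state C at pos -1, read 1 -> (C,1)->write 0,move R,goto C. Now: state=C, head=0, tape[-3..4]=01010110 (head:    ^)
Step 7: in state C at pos 0, read 1 -> (C,1)->write 0,move R,goto C. Now: state=C, head=1, tape[-3..4]=01000110 (head:     ^)
Step 8: in state C at pos 1, read 0 -> (C,0)->write 1,move L,goto A. Now: state=A, head=0, tape[-3..4]=01001110 (head:    ^)
Step 9: in state A at pos 0, read 0 -> (A,0)->write 1,move R,goto D. Now: state=D, head=1, tape[-3..4]=01011110 (head:     ^)
Step 10: in state D at pos 1, read 1 -> (D,1)->write 1,move R,goto A. Now: state=A, head=2, tape[-3..4]=01011110 (head:      ^)
Step 11: in state A at pos 2, read 1 -> (A,1)->write 1,move L,goto C. Now: state=C, head=1, tape[-3..4]=01011110 (head:     ^)
Step 12: in state C at pos 1, read 1 -> (C,1)->write 0,move R,goto C. Now: state=C, head=2, tape[-3..4]=01010110 (head:      ^)
Step 13: in state C at pos 2, read 1 -> (C,1)->write 0,move R,goto C. Now: state=C, head=3, tape[-3..4]=01010010 (head:       ^)
Step 14: in state C at pos 3, read 1 -> (C,1)->write 0,move R,goto C. Now: state=C, head=4, tape[-3..5]=010100000 (head:        ^)
Step 15: in state C at pos 4, read 0 -> (C,0)->write 1,move L,goto A. Now: state=A, head=3, tape[-3..5]=010100010 (head:       ^)
Step 16: in state A at pos 3, read 0 -> (A,0)->write 1,move R,goto D. Now: state=D, head=4, tape[-3..5]=010100110 (head:        ^)
Step 17: in state D at pos 4, read 1 -> (D,1)->write 1,move R,goto A. Now: state=A, head=5, tape[-3..6]=0101001100 (head:         ^)
Step 18: in state A at pos 5, read 0 -> (A,0)->write 1,move R,goto D. Now: state=D, head=6, tape[-3..7]=01010011100 (head:          ^)
Step 19: in state D at pos 6, read 0 -> (D,0)->write 0,move R,goto H. Now: state=H, head=7, tape[-3..8]=010100111000 (head:           ^)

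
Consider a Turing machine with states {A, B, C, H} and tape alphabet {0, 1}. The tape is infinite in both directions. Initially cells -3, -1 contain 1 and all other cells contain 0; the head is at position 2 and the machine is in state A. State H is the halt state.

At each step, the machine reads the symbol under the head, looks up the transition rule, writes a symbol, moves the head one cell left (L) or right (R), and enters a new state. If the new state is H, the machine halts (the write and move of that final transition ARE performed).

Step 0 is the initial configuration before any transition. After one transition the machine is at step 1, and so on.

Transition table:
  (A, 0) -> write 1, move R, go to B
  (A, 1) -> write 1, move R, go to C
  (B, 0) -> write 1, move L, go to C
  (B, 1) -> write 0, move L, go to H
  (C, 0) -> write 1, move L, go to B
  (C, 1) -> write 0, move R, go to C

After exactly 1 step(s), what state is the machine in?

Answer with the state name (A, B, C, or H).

Step 1: in state A at pos 2, read 0 -> (A,0)->write 1,move R,goto B. Now: state=B, head=3, tape[-4..4]=010100100 (head:        ^)

Answer: B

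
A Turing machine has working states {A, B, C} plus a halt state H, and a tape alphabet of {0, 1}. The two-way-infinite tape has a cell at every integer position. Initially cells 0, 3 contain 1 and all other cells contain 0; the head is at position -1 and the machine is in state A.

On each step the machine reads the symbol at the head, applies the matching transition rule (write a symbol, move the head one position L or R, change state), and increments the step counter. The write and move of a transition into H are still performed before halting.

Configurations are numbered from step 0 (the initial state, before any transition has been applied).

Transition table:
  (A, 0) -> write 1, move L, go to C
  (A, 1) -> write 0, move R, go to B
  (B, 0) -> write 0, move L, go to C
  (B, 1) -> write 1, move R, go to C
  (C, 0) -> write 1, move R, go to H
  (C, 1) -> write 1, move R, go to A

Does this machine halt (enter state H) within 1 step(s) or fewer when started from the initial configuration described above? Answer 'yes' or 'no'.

Step 1: in state A at pos -1, read 0 -> (A,0)->write 1,move L,goto C. Now: state=C, head=-2, tape[-3..4]=00110010 (head:  ^)
After 1 step(s): state = C (not H) -> not halted within 1 -> no

Answer: no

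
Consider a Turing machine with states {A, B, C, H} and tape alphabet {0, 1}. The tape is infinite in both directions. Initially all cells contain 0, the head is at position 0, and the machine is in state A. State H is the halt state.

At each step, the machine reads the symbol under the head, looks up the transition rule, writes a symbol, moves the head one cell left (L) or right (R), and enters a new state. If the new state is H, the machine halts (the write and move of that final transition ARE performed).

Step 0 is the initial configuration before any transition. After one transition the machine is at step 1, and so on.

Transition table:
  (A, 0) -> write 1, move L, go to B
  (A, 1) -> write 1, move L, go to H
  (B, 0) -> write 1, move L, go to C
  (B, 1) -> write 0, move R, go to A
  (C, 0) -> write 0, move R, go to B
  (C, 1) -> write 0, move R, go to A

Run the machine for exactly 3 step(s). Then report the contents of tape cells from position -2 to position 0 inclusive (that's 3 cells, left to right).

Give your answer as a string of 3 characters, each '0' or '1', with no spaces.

Step 1: in state A at pos 0, read 0 -> (A,0)->write 1,move L,goto B. Now: state=B, head=-1, tape[-2..1]=0010 (head:  ^)
Step 2: in state B at pos -1, read 0 -> (B,0)->write 1,move L,goto C. Now: state=C, head=-2, tape[-3..1]=00110 (head:  ^)
Step 3: in state C at pos -2, read 0 -> (C,0)->write 0,move R,goto B. Now: state=B, head=-1, tape[-3..1]=00110 (head:   ^)

Answer: 011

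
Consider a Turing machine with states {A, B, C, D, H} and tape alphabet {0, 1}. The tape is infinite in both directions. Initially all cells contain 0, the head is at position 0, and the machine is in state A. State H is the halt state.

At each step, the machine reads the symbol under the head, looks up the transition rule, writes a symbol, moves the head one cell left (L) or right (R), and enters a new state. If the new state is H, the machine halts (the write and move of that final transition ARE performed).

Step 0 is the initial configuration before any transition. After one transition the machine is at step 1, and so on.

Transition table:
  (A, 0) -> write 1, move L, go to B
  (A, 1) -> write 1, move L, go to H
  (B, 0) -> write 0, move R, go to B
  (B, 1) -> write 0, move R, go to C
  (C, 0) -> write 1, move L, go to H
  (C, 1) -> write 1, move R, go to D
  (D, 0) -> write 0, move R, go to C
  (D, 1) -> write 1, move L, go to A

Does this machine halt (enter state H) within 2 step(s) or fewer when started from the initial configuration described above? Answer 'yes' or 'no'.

Step 1: in state A at pos 0, read 0 -> (A,0)->write 1,move L,goto B. Now: state=B, head=-1, tape[-2..1]=0010 (head:  ^)
Step 2: in state B at pos -1, read 0 -> (B,0)->write 0,move R,goto B. Now: state=B, head=0, tape[-2..1]=0010 (head:   ^)
After 2 step(s): state = B (not H) -> not halted within 2 -> no

Answer: no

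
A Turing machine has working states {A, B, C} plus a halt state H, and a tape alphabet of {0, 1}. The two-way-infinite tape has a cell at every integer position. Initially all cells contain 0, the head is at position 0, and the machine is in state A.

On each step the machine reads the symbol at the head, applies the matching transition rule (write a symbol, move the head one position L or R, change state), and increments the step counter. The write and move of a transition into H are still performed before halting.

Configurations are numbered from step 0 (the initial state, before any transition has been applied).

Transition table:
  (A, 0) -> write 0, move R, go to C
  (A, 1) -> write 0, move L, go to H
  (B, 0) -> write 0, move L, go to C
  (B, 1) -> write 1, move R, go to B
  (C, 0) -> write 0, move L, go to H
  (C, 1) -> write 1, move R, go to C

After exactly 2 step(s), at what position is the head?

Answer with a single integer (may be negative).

Answer: 0

Derivation:
Step 1: in state A at pos 0, read 0 -> (A,0)->write 0,move R,goto C. Now: state=C, head=1, tape[-1..2]=0000 (head:   ^)
Step 2: in state C at pos 1, read 0 -> (C,0)->write 0,move L,goto H. Now: state=H, head=0, tape[-1..2]=0000 (head:  ^)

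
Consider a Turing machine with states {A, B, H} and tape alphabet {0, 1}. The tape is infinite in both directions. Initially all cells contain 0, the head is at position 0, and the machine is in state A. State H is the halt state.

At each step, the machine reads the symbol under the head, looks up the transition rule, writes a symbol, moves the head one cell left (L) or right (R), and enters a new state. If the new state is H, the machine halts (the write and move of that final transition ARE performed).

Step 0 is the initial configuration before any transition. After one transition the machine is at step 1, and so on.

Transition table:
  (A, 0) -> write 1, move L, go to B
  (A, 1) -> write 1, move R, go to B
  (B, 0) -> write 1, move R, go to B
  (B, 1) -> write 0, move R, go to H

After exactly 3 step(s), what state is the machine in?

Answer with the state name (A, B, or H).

Answer: H

Derivation:
Step 1: in state A at pos 0, read 0 -> (A,0)->write 1,move L,goto B. Now: state=B, head=-1, tape[-2..1]=0010 (head:  ^)
Step 2: in state B at pos -1, read 0 -> (B,0)->write 1,move R,goto B. Now: state=B, head=0, tape[-2..1]=0110 (head:   ^)
Step 3: in state B at pos 0, read 1 -> (B,1)->write 0,move R,goto H. Now: state=H, head=1, tape[-2..2]=01000 (head:    ^)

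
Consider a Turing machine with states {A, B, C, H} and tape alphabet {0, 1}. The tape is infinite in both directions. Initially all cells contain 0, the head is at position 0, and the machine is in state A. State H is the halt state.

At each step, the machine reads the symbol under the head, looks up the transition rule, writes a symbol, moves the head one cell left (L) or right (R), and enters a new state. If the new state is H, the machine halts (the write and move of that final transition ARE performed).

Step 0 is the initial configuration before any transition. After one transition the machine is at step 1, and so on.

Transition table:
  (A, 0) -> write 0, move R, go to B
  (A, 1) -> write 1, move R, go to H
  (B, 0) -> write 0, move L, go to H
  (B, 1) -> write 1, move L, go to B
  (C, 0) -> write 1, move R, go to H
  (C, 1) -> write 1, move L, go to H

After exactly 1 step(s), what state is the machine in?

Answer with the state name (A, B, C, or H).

Answer: B

Derivation:
Step 1: in state A at pos 0, read 0 -> (A,0)->write 0,move R,goto B. Now: state=B, head=1, tape[-1..2]=0000 (head:   ^)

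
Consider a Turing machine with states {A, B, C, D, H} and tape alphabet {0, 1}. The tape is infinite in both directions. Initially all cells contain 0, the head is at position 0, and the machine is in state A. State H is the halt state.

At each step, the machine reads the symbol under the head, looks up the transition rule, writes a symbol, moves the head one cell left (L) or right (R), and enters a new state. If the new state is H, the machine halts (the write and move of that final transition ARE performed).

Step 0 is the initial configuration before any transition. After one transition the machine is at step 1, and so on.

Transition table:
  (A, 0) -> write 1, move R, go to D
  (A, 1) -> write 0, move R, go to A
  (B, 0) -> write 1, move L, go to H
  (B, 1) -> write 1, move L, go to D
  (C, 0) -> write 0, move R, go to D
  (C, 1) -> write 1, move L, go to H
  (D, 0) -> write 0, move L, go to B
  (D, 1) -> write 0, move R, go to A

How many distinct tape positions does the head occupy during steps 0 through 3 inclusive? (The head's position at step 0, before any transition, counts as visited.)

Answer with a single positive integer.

Step 1: in state A at pos 0, read 0 -> (A,0)->write 1,move R,goto D. Now: state=D, head=1, tape[-1..2]=0100 (head:   ^)
Step 2: in state D at pos 1, read 0 -> (D,0)->write 0,move L,goto B. Now: state=B, head=0, tape[-1..2]=0100 (head:  ^)
Step 3: in state B at pos 0, read 1 -> (B,1)->write 1,move L,goto D. Now: state=D, head=-1, tape[-2..2]=00100 (head:  ^)
Head positions at steps 0..3: starting at 0, distinct positions visited = {-1, 0, 1} -> 3 position(s)

Answer: 3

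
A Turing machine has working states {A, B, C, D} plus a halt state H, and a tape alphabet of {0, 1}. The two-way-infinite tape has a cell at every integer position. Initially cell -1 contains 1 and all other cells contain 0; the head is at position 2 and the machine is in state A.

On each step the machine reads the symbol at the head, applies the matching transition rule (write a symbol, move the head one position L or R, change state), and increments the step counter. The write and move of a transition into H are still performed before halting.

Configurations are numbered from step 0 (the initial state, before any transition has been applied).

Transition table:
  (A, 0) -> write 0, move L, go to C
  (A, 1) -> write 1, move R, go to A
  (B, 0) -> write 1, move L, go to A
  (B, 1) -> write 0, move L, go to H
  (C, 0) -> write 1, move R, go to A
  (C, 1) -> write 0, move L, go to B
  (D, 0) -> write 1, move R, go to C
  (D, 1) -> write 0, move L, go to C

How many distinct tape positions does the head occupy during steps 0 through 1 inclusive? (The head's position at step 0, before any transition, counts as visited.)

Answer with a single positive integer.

Step 1: in state A at pos 2, read 0 -> (A,0)->write 0,move L,goto C. Now: state=C, head=1, tape[-2..3]=010000 (head:    ^)
Head positions at steps 0..1: starting at 2, distinct positions visited = {1, 2} -> 2 position(s)

Answer: 2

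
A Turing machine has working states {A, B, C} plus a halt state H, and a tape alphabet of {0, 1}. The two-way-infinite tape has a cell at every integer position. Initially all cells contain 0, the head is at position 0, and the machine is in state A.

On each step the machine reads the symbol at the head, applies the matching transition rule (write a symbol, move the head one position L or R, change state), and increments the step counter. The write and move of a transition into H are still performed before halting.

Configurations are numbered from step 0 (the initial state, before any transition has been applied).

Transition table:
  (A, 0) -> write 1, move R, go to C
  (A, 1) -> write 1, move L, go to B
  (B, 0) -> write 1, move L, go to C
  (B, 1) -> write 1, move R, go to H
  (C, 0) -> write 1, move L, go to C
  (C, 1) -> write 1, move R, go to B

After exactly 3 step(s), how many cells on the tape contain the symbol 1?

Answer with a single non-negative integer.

Step 1: in state A at pos 0, read 0 -> (A,0)->write 1,move R,goto C. Now: state=C, head=1, tape[-1..2]=0100 (head:   ^)
Step 2: in state C at pos 1, read 0 -> (C,0)->write 1,move L,goto C. Now: state=C, head=0, tape[-1..2]=0110 (head:  ^)
Step 3: in state C at pos 0, read 1 -> (C,1)->write 1,move R,goto B. Now: state=B, head=1, tape[-1..2]=0110 (head:   ^)
Cells containing 1 after step 3: {0, 1} -> 2 cell(s)

Answer: 2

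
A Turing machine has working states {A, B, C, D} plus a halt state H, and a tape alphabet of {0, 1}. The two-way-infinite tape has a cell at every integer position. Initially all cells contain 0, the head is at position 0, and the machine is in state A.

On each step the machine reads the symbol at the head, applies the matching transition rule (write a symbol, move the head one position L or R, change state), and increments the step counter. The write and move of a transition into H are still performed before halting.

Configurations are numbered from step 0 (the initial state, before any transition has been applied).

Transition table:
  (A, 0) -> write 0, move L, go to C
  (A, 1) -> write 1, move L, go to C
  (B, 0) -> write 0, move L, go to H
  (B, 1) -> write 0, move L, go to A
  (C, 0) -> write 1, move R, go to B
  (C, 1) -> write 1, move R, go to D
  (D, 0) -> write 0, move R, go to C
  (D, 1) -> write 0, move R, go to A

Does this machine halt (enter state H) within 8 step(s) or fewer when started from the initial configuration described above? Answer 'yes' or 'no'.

Step 1: in state A at pos 0, read 0 -> (A,0)->write 0,move L,goto C. Now: state=C, head=-1, tape[-2..1]=0000 (head:  ^)
Step 2: in state C at pos -1, read 0 -> (C,0)->write 1,move R,goto B. Now: state=B, head=0, tape[-2..1]=0100 (head:   ^)
Step 3: in state B at pos 0, read 0 -> (B,0)->write 0,move L,goto H. Now: state=H, head=-1, tape[-2..1]=0100 (head:  ^)
State H reached at step 3; 3 <= 8 -> yes

Answer: yes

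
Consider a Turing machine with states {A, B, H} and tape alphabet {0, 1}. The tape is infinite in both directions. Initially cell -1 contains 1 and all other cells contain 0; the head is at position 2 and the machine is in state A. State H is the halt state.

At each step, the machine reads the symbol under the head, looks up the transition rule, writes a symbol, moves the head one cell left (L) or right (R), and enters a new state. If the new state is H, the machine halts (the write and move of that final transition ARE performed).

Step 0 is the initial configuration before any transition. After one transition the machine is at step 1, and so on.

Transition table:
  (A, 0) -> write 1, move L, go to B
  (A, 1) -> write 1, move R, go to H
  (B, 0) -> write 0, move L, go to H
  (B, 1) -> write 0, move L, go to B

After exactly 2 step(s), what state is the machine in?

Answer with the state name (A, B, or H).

Step 1: in state A at pos 2, read 0 -> (A,0)->write 1,move L,goto B. Now: state=B, head=1, tape[-2..3]=010010 (head:    ^)
Step 2: in state B at pos 1, read 0 -> (B,0)->write 0,move L,goto H. Now: state=H, head=0, tape[-2..3]=010010 (head:   ^)

Answer: H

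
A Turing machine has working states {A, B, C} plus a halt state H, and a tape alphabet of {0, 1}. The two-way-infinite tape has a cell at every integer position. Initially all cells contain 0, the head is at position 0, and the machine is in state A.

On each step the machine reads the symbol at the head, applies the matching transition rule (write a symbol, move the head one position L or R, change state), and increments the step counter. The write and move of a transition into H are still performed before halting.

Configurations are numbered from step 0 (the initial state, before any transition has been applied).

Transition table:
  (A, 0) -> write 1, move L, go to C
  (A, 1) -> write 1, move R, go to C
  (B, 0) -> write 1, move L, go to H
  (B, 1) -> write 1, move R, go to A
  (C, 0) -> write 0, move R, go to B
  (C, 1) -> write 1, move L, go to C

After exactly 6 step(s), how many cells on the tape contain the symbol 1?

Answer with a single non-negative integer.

Step 1: in state A at pos 0, read 0 -> (A,0)->write 1,move L,goto C. Now: state=C, head=-1, tape[-2..1]=0010 (head:  ^)
Step 2: in state C at pos -1, read 0 -> (C,0)->write 0,move R,goto B. Now: state=B, head=0, tape[-2..1]=0010 (head:   ^)
Step 3: in state B at pos 0, read 1 -> (B,1)->write 1,move R,goto A. Now: state=A, head=1, tape[-2..2]=00100 (head:    ^)
Step 4: in state A at pos 1, read 0 -> (A,0)->write 1,move L,goto C. Now: state=C, head=0, tape[-2..2]=00110 (head:   ^)
Step 5: in state C at pos 0, read 1 -> (C,1)->write 1,move L,goto C. Now: state=C, head=-1, tape[-2..2]=00110 (head:  ^)
Step 6: in state C at pos -1, read 0 -> (C,0)->write 0,move R,goto B. Now: state=B, head=0, tape[-2..2]=00110 (head:   ^)
Cells containing 1 after step 6: {0, 1} -> 2 cell(s)

Answer: 2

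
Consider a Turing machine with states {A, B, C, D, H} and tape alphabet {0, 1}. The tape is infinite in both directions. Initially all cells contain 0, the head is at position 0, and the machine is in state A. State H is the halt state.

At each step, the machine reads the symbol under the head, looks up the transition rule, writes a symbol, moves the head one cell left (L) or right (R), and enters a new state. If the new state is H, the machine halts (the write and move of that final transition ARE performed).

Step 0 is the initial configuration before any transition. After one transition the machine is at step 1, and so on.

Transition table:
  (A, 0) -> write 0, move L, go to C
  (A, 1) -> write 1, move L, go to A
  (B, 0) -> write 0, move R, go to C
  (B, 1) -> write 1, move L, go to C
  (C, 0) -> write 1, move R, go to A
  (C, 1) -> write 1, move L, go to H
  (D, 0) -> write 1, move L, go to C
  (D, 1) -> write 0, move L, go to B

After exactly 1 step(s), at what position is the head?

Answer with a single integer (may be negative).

Step 1: in state A at pos 0, read 0 -> (A,0)->write 0,move L,goto C. Now: state=C, head=-1, tape[-2..1]=0000 (head:  ^)

Answer: -1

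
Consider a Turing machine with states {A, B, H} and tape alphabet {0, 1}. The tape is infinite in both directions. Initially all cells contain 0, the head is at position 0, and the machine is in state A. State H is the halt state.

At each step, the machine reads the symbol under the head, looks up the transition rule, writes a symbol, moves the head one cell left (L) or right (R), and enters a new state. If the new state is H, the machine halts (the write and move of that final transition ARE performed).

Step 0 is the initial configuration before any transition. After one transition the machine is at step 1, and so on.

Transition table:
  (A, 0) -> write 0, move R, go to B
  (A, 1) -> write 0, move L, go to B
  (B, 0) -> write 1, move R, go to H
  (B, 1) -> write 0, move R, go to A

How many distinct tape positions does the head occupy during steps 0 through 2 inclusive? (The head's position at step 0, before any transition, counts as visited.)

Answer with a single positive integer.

Step 1: in state A at pos 0, read 0 -> (A,0)->write 0,move R,goto B. Now: state=B, head=1, tape[-1..2]=0000 (head:   ^)
Step 2: in state B at pos 1, read 0 -> (B,0)->write 1,move R,goto H. Now: state=H, head=2, tape[-1..3]=00100 (head:    ^)
Head positions at steps 0..2: starting at 0, distinct positions visited = {0, 1, 2} -> 3 position(s)

Answer: 3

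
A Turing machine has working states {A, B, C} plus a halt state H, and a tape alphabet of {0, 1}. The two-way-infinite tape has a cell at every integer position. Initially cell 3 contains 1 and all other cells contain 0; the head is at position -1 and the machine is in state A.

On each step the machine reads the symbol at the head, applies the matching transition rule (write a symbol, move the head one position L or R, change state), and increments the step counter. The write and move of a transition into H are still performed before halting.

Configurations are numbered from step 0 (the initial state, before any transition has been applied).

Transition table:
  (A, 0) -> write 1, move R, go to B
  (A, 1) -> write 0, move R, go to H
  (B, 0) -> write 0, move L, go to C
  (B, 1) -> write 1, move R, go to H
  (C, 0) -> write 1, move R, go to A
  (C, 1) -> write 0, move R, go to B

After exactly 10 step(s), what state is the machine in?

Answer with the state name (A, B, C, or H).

Step 1: in state A at pos -1, read 0 -> (A,0)->write 1,move R,goto B. Now: state=B, head=0, tape[-2..4]=0100010 (head:   ^)
Step 2: in state B at pos 0, read 0 -> (B,0)->write 0,move L,goto C. Now: state=C, head=-1, tape[-2..4]=0100010 (head:  ^)
Step 3: in state C at pos -1, read 1 -> (C,1)->write 0,move R,goto B. Now: state=B, head=0, tape[-2..4]=0000010 (head:   ^)
Step 4: in state B at pos 0, read 0 -> (B,0)->write 0,move L,goto C. Now: state=C, head=-1, tape[-2..4]=0000010 (head:  ^)
Step 5: in state C at pos -1, read 0 -> (C,0)->write 1,move R,goto A. Now: state=A, head=0, tape[-2..4]=0100010 (head:   ^)
Step 6: in state A at pos 0, read 0 -> (A,0)->write 1,move R,goto B. Now: state=B, head=1, tape[-2..4]=0110010 (head:    ^)
Step 7: in state B at pos 1, read 0 -> (B,0)->write 0,move L,goto C. Now: state=C, head=0, tape[-2..4]=0110010 (head:   ^)
Step 8: in state C at pos 0, read 1 -> (C,1)->write 0,move R,goto B. Now: state=B, head=1, tape[-2..4]=0100010 (head:    ^)
Step 9: in state B at pos 1, read 0 -> (B,0)->write 0,move L,goto C. Now: state=C, head=0, tape[-2..4]=0100010 (head:   ^)
Step 10: in state C at pos 0, read 0 -> (C,0)->write 1,move R,goto A. Now: state=A, head=1, tape[-2..4]=0110010 (head:    ^)

Answer: A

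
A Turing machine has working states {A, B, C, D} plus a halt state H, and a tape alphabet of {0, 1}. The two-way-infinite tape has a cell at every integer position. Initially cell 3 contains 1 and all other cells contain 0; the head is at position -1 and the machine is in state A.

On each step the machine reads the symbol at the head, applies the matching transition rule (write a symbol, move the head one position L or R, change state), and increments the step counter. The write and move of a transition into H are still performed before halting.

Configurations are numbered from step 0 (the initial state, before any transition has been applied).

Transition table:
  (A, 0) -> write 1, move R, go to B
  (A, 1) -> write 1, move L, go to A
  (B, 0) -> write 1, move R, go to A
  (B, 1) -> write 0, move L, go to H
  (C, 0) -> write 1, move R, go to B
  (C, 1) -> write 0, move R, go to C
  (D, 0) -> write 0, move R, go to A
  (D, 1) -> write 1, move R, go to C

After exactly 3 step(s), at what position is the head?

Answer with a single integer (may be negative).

Answer: 2

Derivation:
Step 1: in state A at pos -1, read 0 -> (A,0)->write 1,move R,goto B. Now: state=B, head=0, tape[-2..4]=0100010 (head:   ^)
Step 2: in state B at pos 0, read 0 -> (B,0)->write 1,move R,goto A. Now: state=A, head=1, tape[-2..4]=0110010 (head:    ^)
Step 3: in state A at pos 1, read 0 -> (A,0)->write 1,move R,goto B. Now: state=B, head=2, tape[-2..4]=0111010 (head:     ^)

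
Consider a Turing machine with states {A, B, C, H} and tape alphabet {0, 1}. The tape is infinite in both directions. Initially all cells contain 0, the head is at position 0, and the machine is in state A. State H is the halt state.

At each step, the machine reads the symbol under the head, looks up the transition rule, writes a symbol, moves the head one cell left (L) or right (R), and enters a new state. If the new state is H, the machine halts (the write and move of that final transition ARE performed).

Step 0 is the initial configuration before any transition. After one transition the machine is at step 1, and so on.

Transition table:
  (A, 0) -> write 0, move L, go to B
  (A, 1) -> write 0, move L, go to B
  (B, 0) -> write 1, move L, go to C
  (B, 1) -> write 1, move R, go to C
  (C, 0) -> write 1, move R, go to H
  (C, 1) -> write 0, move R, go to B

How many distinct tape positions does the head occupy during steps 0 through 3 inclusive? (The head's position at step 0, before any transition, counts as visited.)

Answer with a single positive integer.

Step 1: in state A at pos 0, read 0 -> (A,0)->write 0,move L,goto B. Now: state=B, head=-1, tape[-2..1]=0000 (head:  ^)
Step 2: in state B at pos -1, read 0 -> (B,0)->write 1,move L,goto C. Now: state=C, head=-2, tape[-3..1]=00100 (head:  ^)
Step 3: in state C at pos -2, read 0 -> (C,0)->write 1,move R,goto H. Now: state=H, head=-1, tape[-3..1]=01100 (head:   ^)
Head positions at steps 0..3: starting at 0, distinct positions visited = {-2, -1, 0} -> 3 position(s)

Answer: 3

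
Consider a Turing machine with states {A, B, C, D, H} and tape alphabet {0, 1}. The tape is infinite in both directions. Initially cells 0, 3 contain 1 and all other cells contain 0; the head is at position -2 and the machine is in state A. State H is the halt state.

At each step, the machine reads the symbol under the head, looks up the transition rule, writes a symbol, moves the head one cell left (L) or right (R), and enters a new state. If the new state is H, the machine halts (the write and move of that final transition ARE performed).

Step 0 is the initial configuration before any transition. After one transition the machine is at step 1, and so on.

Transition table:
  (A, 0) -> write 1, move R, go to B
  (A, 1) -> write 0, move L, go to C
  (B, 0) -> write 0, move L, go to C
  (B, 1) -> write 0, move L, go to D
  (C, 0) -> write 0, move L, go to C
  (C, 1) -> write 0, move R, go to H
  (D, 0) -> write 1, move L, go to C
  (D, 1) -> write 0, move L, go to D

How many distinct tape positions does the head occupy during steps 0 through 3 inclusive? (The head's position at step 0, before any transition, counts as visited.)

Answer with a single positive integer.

Step 1: in state A at pos -2, read 0 -> (A,0)->write 1,move R,goto B. Now: state=B, head=-1, tape[-3..4]=01010010 (head:   ^)
Step 2: in state B at pos -1, read 0 -> (B,0)->write 0,move L,goto C. Now: state=C, head=-2, tape[-3..4]=01010010 (head:  ^)
Step 3: in state C at pos -2, read 1 -> (C,1)->write 0,move R,goto H. Now: state=H, head=-1, tape[-3..4]=00010010 (head:   ^)
Head positions at steps 0..3: starting at -2, distinct positions visited = {-2, -1} -> 2 position(s)

Answer: 2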